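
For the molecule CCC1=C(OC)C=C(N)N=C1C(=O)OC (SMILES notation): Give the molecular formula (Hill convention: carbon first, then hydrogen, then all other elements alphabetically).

C10H14N2O3

Walk through each heavy atom and fill implicit hydrogens from standard valence (C 4, N 3, O 2, S 2, halogen 1):
  atom 1: C, bond orders sum to 1 (valence 4) → 3 H
  atom 2: C, bond orders sum to 2 (valence 4) → 2 H
  atom 3: C, bond orders sum to 4 (valence 4) → 0 H
  atom 4: C, bond orders sum to 4 (valence 4) → 0 H
  atom 5: O, bond orders sum to 2 (valence 2) → 0 H
  atom 6: C, bond orders sum to 1 (valence 4) → 3 H
  atom 7: C, bond orders sum to 3 (valence 4) → 1 H
  atom 8: C, bond orders sum to 4 (valence 4) → 0 H
  atom 9: N, bond orders sum to 1 (valence 3) → 2 H
  atom 10: N, bond orders sum to 3 (valence 3) → 0 H
  atom 11: C, bond orders sum to 4 (valence 4) → 0 H
  atom 12: C, bond orders sum to 4 (valence 4) → 0 H
  atom 13: O, bond orders sum to 2 (valence 2) → 0 H
  atom 14: O, bond orders sum to 2 (valence 2) → 0 H
  atom 15: C, bond orders sum to 1 (valence 4) → 3 H
Totals → C:10, H:14, N:2, O:3.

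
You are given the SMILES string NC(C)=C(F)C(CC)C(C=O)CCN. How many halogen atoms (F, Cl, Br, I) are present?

1

Halogen atoms appear at heavy-atom position 5 (1×F).
Other groups present: 1 aldehyde, 1 alkene, 2 primary amine.
Halogen count: 1.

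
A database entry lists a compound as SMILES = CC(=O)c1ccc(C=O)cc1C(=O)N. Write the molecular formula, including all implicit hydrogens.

C10H9NO3

Walk through each heavy atom and fill implicit hydrogens from standard valence (C 4, N 3, O 2, S 2, halogen 1); for lowercase aromatic atoms, an aromatic c carries 1 H when it has two neighbours and 0 H with three, and aromatic n carries 0 H:
  atom 1: C, bond orders sum to 1 (valence 4) → 3 H
  atom 2: C, bond orders sum to 4 (valence 4) → 0 H
  atom 3: O, bond orders sum to 2 (valence 2) → 0 H
  atom 4: aromatic c, 3 neighbours → 0 H
  atom 5: aromatic c, 2 neighbours → 1 H
  atom 6: aromatic c, 2 neighbours → 1 H
  atom 7: aromatic c, 3 neighbours → 0 H
  atom 8: C, bond orders sum to 3 (valence 4) → 1 H
  atom 9: O, bond orders sum to 2 (valence 2) → 0 H
  atom 10: aromatic c, 2 neighbours → 1 H
  atom 11: aromatic c, 3 neighbours → 0 H
  atom 12: C, bond orders sum to 4 (valence 4) → 0 H
  atom 13: O, bond orders sum to 2 (valence 2) → 0 H
  atom 14: N, bond orders sum to 1 (valence 3) → 2 H
Totals → C:10, H:9, N:1, O:3.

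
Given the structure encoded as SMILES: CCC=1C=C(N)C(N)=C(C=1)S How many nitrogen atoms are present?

Scan the SMILES for N atoms (remember two-letter symbols like Cl and Br are single atoms).
Nitrogen count: 2.

2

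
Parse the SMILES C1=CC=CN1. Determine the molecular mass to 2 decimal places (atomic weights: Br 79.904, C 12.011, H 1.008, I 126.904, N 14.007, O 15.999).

First, the molecular formula is C4H5N (counting implicit H from valence).
  C: 4 × 12.011 = 48.044
  H: 5 × 1.008 = 5.040
  N: 1 × 14.007 = 14.007
Sum: 4×12.011 + 5×1.008 + 1×14.007 = 67.091 → 67.09 g/mol.

67.09 g/mol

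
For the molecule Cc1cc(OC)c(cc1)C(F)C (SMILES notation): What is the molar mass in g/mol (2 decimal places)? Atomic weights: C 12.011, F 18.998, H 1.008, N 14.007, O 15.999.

First, the molecular formula is C10H13FO (counting implicit H from valence).
  C: 10 × 12.011 = 120.110
  F: 1 × 18.998 = 18.998
  H: 13 × 1.008 = 13.104
  O: 1 × 15.999 = 15.999
Sum: 10×12.011 + 1×18.998 + 13×1.008 + 1×15.999 = 168.211 → 168.21 g/mol.

168.21 g/mol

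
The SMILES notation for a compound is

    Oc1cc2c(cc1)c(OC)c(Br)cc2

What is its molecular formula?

C11H9BrO2

Walk through each heavy atom and fill implicit hydrogens from standard valence (C 4, N 3, O 2, S 2, halogen 1); for lowercase aromatic atoms, an aromatic c carries 1 H when it has two neighbours and 0 H with three, and aromatic n carries 0 H:
  atom 1: O, bond orders sum to 1 (valence 2) → 1 H
  atom 2: aromatic c, 3 neighbours → 0 H
  atom 3: aromatic c, 2 neighbours → 1 H
  atom 4: aromatic c, 3 neighbours → 0 H
  atom 5: aromatic c, 3 neighbours → 0 H
  atom 6: aromatic c, 2 neighbours → 1 H
  atom 7: aromatic c, 2 neighbours → 1 H
  atom 8: aromatic c, 3 neighbours → 0 H
  atom 9: O, bond orders sum to 2 (valence 2) → 0 H
  atom 10: C, bond orders sum to 1 (valence 4) → 3 H
  atom 11: aromatic c, 3 neighbours → 0 H
  atom 12: Br (halogen, monovalent) → 0 H
  atom 13: aromatic c, 2 neighbours → 1 H
  atom 14: aromatic c, 2 neighbours → 1 H
Totals → C:11, H:9, Br:1, O:2.
In Hill order: C11H9BrO2.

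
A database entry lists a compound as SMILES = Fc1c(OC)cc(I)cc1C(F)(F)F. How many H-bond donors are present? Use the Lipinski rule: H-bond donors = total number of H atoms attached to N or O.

Donors: find every N or O and count the H atoms it carries.
  atom 4 (O): bond orders sum to 2 → 0 H
Lipinski HBD = 0.

0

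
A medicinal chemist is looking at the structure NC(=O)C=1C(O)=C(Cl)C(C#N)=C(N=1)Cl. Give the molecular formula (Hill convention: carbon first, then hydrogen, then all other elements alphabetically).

C7H3Cl2N3O2

Walk through each heavy atom and fill implicit hydrogens from standard valence (C 4, N 3, O 2, S 2, halogen 1):
  atom 1: N, bond orders sum to 1 (valence 3) → 2 H
  atom 2: C, bond orders sum to 4 (valence 4) → 0 H
  atom 3: O, bond orders sum to 2 (valence 2) → 0 H
  atom 4: C, bond orders sum to 4 (valence 4) → 0 H
  atom 5: C, bond orders sum to 4 (valence 4) → 0 H
  atom 6: O, bond orders sum to 1 (valence 2) → 1 H
  atom 7: C, bond orders sum to 4 (valence 4) → 0 H
  atom 8: Cl (halogen, monovalent) → 0 H
  atom 9: C, bond orders sum to 4 (valence 4) → 0 H
  atom 10: C, bond orders sum to 4 (valence 4) → 0 H
  atom 11: N, bond orders sum to 3 (valence 3) → 0 H
  atom 12: C, bond orders sum to 4 (valence 4) → 0 H
  atom 13: N, bond orders sum to 3 (valence 3) → 0 H
  atom 14: Cl (halogen, monovalent) → 0 H
Totals → C:7, H:3, Cl:2, N:3, O:2.
In Hill order: C7H3Cl2N3O2.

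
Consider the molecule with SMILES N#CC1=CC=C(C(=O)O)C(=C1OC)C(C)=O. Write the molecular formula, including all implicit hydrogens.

C11H9NO4

Walk through each heavy atom and fill implicit hydrogens from standard valence (C 4, N 3, O 2, S 2, halogen 1):
  atom 1: N, bond orders sum to 3 (valence 3) → 0 H
  atom 2: C, bond orders sum to 4 (valence 4) → 0 H
  atom 3: C, bond orders sum to 4 (valence 4) → 0 H
  atom 4: C, bond orders sum to 3 (valence 4) → 1 H
  atom 5: C, bond orders sum to 3 (valence 4) → 1 H
  atom 6: C, bond orders sum to 4 (valence 4) → 0 H
  atom 7: C, bond orders sum to 4 (valence 4) → 0 H
  atom 8: O, bond orders sum to 2 (valence 2) → 0 H
  atom 9: O, bond orders sum to 1 (valence 2) → 1 H
  atom 10: C, bond orders sum to 4 (valence 4) → 0 H
  atom 11: C, bond orders sum to 4 (valence 4) → 0 H
  atom 12: O, bond orders sum to 2 (valence 2) → 0 H
  atom 13: C, bond orders sum to 1 (valence 4) → 3 H
  atom 14: C, bond orders sum to 4 (valence 4) → 0 H
  atom 15: C, bond orders sum to 1 (valence 4) → 3 H
  atom 16: O, bond orders sum to 2 (valence 2) → 0 H
Totals → C:11, H:9, N:1, O:4.
In Hill order: C11H9NO4.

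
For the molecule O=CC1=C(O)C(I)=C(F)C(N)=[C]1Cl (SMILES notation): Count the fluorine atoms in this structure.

1

Scan the SMILES for F atoms (remember two-letter symbols like Cl and Br are single atoms).
Fluorine count: 1.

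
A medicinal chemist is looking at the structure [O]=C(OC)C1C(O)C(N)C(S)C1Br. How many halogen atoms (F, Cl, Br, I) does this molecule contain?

1

Halogen atoms appear at heavy-atom position 13 (1×Br).
Other groups present: 1 ester, 1 hydroxyl, 1 primary amine, 1 thiol.
Halogen count: 1.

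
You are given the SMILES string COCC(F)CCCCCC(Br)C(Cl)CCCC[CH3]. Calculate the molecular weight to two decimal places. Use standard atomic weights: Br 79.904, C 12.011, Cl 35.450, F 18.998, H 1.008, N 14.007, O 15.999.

First, the molecular formula is C15H29BrClFO (counting implicit H from valence).
  Br: 1 × 79.904 = 79.904
  C: 15 × 12.011 = 180.165
  Cl: 1 × 35.450 = 35.450
  F: 1 × 18.998 = 18.998
  H: 29 × 1.008 = 29.232
  O: 1 × 15.999 = 15.999
Sum: 1×79.904 + 15×12.011 + 1×35.450 + 1×18.998 + 29×1.008 + 1×15.999 = 359.748 → 359.75 g/mol.

359.75 g/mol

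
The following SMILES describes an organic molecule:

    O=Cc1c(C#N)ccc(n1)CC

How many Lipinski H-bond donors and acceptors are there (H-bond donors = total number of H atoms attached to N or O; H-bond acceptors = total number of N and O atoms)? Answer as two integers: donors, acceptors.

0, 3

Donors: find every N or O and count the H atoms it carries.
  atom 1 (O): bond orders sum to 2 → 0 H
  atom 6 (N): bond orders sum to 3 → 0 H
  atom 10 (N): bond orders sum to 3 → 0 H
Lipinski HBD = 0.
Acceptors: N atoms = 2, O atoms = 1 → HBA = 3.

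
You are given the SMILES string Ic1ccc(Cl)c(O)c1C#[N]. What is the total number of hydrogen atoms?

Walk through each heavy atom and fill implicit hydrogens from standard valence (C 4, N 3, O 2, S 2, halogen 1); for lowercase aromatic atoms, an aromatic c carries 1 H when it has two neighbours and 0 H with three, and aromatic n carries 0 H:
  atom 1: I (halogen, monovalent) → 0 H
  atom 2: aromatic c, 3 neighbours → 0 H
  atom 3: aromatic c, 2 neighbours → 1 H
  atom 4: aromatic c, 2 neighbours → 1 H
  atom 5: aromatic c, 3 neighbours → 0 H
  atom 6: Cl (halogen, monovalent) → 0 H
  atom 7: aromatic c, 3 neighbours → 0 H
  atom 8: O, bond orders sum to 1 (valence 2) → 1 H
  atom 9: aromatic c, 3 neighbours → 0 H
  atom 10: C, bond orders sum to 4 (valence 4) → 0 H
  atom 11: N with explicit H count 0
Total hydrogens: 3.

3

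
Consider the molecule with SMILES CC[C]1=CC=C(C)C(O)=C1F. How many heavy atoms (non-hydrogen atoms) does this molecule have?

11

Every atom symbol written in the SMILES (organic subset) is one heavy atom; implicit H are not written.
Heavy atoms by element → C:9, F:1, O:1.
Total: 11.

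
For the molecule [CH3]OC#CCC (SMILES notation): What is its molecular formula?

Walk through each heavy atom and fill implicit hydrogens from standard valence (C 4, N 3, O 2, S 2, halogen 1):
  atom 1: C with explicit H count 3
  atom 2: O, bond orders sum to 2 (valence 2) → 0 H
  atom 3: C, bond orders sum to 4 (valence 4) → 0 H
  atom 4: C, bond orders sum to 4 (valence 4) → 0 H
  atom 5: C, bond orders sum to 2 (valence 4) → 2 H
  atom 6: C, bond orders sum to 1 (valence 4) → 3 H
Totals → C:5, H:8, O:1.

C5H8O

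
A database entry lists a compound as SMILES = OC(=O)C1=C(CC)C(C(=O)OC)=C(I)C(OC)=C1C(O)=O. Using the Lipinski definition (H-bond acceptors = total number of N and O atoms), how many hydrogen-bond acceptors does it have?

7

N atoms: 0; O atoms: 7.
Lipinski HBA = 0 + 7 = 7.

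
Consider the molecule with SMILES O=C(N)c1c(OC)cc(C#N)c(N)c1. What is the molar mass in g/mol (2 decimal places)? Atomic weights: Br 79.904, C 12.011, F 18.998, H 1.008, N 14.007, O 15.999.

First, the molecular formula is C9H9N3O2 (counting implicit H from valence).
  C: 9 × 12.011 = 108.099
  H: 9 × 1.008 = 9.072
  N: 3 × 14.007 = 42.021
  O: 2 × 15.999 = 31.998
Sum: 9×12.011 + 9×1.008 + 3×14.007 + 2×15.999 = 191.190 → 191.19 g/mol.

191.19 g/mol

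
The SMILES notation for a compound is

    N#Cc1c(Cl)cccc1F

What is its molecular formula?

C7H3ClFN

Walk through each heavy atom and fill implicit hydrogens from standard valence (C 4, N 3, O 2, S 2, halogen 1); for lowercase aromatic atoms, an aromatic c carries 1 H when it has two neighbours and 0 H with three, and aromatic n carries 0 H:
  atom 1: N, bond orders sum to 3 (valence 3) → 0 H
  atom 2: C, bond orders sum to 4 (valence 4) → 0 H
  atom 3: aromatic c, 3 neighbours → 0 H
  atom 4: aromatic c, 3 neighbours → 0 H
  atom 5: Cl (halogen, monovalent) → 0 H
  atom 6: aromatic c, 2 neighbours → 1 H
  atom 7: aromatic c, 2 neighbours → 1 H
  atom 8: aromatic c, 2 neighbours → 1 H
  atom 9: aromatic c, 3 neighbours → 0 H
  atom 10: F (halogen, monovalent) → 0 H
Totals → C:7, H:3, Cl:1, F:1, N:1.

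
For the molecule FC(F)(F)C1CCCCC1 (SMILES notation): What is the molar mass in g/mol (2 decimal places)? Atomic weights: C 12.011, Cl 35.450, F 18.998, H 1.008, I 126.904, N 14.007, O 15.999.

First, the molecular formula is C7H11F3 (counting implicit H from valence).
  C: 7 × 12.011 = 84.077
  F: 3 × 18.998 = 56.994
  H: 11 × 1.008 = 11.088
Sum: 7×12.011 + 3×18.998 + 11×1.008 = 152.159 → 152.16 g/mol.

152.16 g/mol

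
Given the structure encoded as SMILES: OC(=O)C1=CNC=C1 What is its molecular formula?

C5H5NO2

Walk through each heavy atom and fill implicit hydrogens from standard valence (C 4, N 3, O 2, S 2, halogen 1):
  atom 1: O, bond orders sum to 1 (valence 2) → 1 H
  atom 2: C, bond orders sum to 4 (valence 4) → 0 H
  atom 3: O, bond orders sum to 2 (valence 2) → 0 H
  atom 4: C, bond orders sum to 4 (valence 4) → 0 H
  atom 5: C, bond orders sum to 3 (valence 4) → 1 H
  atom 6: N, bond orders sum to 2 (valence 3) → 1 H
  atom 7: C, bond orders sum to 3 (valence 4) → 1 H
  atom 8: C, bond orders sum to 3 (valence 4) → 1 H
Totals → C:5, H:5, N:1, O:2.
In Hill order: C5H5NO2.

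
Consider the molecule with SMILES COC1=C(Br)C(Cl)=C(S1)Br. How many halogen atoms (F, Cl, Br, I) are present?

3

Halogen atoms appear at heavy-atom positions 5, 7, 10 (2×Br, 1×Cl).
Other groups present: 1 ether.
Halogen count: 3.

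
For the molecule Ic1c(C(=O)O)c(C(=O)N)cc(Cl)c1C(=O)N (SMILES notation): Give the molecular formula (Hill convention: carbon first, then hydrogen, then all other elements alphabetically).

Walk through each heavy atom and fill implicit hydrogens from standard valence (C 4, N 3, O 2, S 2, halogen 1); for lowercase aromatic atoms, an aromatic c carries 1 H when it has two neighbours and 0 H with three, and aromatic n carries 0 H:
  atom 1: I (halogen, monovalent) → 0 H
  atom 2: aromatic c, 3 neighbours → 0 H
  atom 3: aromatic c, 3 neighbours → 0 H
  atom 4: C, bond orders sum to 4 (valence 4) → 0 H
  atom 5: O, bond orders sum to 2 (valence 2) → 0 H
  atom 6: O, bond orders sum to 1 (valence 2) → 1 H
  atom 7: aromatic c, 3 neighbours → 0 H
  atom 8: C, bond orders sum to 4 (valence 4) → 0 H
  atom 9: O, bond orders sum to 2 (valence 2) → 0 H
  atom 10: N, bond orders sum to 1 (valence 3) → 2 H
  atom 11: aromatic c, 2 neighbours → 1 H
  atom 12: aromatic c, 3 neighbours → 0 H
  atom 13: Cl (halogen, monovalent) → 0 H
  atom 14: aromatic c, 3 neighbours → 0 H
  atom 15: C, bond orders sum to 4 (valence 4) → 0 H
  atom 16: O, bond orders sum to 2 (valence 2) → 0 H
  atom 17: N, bond orders sum to 1 (valence 3) → 2 H
Totals → C:9, H:6, Cl:1, I:1, N:2, O:4.

C9H6ClIN2O4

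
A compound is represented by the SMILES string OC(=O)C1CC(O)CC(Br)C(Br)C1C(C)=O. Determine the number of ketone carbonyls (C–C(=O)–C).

1

The ketone motif appears at heavy-atom position 14 in the SMILES.
Other groups present: 1 carboxylic acid, 1 hydroxyl.
Ketone count: 1.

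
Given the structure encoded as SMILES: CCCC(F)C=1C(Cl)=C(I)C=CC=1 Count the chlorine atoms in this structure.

1

Scan the SMILES for Cl atoms (remember two-letter symbols like Cl and Br are single atoms).
Chlorine count: 1.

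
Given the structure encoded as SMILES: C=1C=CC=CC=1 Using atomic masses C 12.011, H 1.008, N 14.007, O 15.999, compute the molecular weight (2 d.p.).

78.11 g/mol

First, the molecular formula is C6H6 (counting implicit H from valence).
  C: 6 × 12.011 = 72.066
  H: 6 × 1.008 = 6.048
Sum: 6×12.011 + 6×1.008 = 78.114 → 78.11 g/mol.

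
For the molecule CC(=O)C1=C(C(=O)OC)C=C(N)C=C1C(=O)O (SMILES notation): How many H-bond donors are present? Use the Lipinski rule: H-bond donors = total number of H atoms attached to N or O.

Donors: find every N or O and count the H atoms it carries.
  atom 3 (O): bond orders sum to 2 → 0 H
  atom 7 (O): bond orders sum to 2 → 0 H
  atom 8 (O): bond orders sum to 2 → 0 H
  atom 12 (N): bond orders sum to 1 → 2 H
  atom 16 (O): bond orders sum to 2 → 0 H
  atom 17 (O): bond orders sum to 1 → 1 H
Lipinski HBD = 3.

3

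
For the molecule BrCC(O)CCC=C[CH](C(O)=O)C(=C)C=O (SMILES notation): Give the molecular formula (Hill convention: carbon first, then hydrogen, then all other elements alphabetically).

C11H15BrO4

Walk through each heavy atom and fill implicit hydrogens from standard valence (C 4, N 3, O 2, S 2, halogen 1):
  atom 1: Br (halogen, monovalent) → 0 H
  atom 2: C, bond orders sum to 2 (valence 4) → 2 H
  atom 3: C, bond orders sum to 3 (valence 4) → 1 H
  atom 4: O, bond orders sum to 1 (valence 2) → 1 H
  atom 5: C, bond orders sum to 2 (valence 4) → 2 H
  atom 6: C, bond orders sum to 2 (valence 4) → 2 H
  atom 7: C, bond orders sum to 3 (valence 4) → 1 H
  atom 8: C, bond orders sum to 3 (valence 4) → 1 H
  atom 9: C with explicit H count 1
  atom 10: C, bond orders sum to 4 (valence 4) → 0 H
  atom 11: O, bond orders sum to 1 (valence 2) → 1 H
  atom 12: O, bond orders sum to 2 (valence 2) → 0 H
  atom 13: C, bond orders sum to 4 (valence 4) → 0 H
  atom 14: C, bond orders sum to 2 (valence 4) → 2 H
  atom 15: C, bond orders sum to 3 (valence 4) → 1 H
  atom 16: O, bond orders sum to 2 (valence 2) → 0 H
Totals → C:11, H:15, Br:1, O:4.
In Hill order: C11H15BrO4.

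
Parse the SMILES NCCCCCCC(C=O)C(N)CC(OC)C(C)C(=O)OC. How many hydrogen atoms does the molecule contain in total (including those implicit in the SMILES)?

32

Walk through each heavy atom and fill implicit hydrogens from standard valence (C 4, N 3, O 2, S 2, halogen 1):
  atom 1: N, bond orders sum to 1 (valence 3) → 2 H
  atom 2: C, bond orders sum to 2 (valence 4) → 2 H
  atom 3: C, bond orders sum to 2 (valence 4) → 2 H
  atom 4: C, bond orders sum to 2 (valence 4) → 2 H
  atom 5: C, bond orders sum to 2 (valence 4) → 2 H
  atom 6: C, bond orders sum to 2 (valence 4) → 2 H
  atom 7: C, bond orders sum to 2 (valence 4) → 2 H
  atom 8: C, bond orders sum to 3 (valence 4) → 1 H
  atom 9: C, bond orders sum to 3 (valence 4) → 1 H
  atom 10: O, bond orders sum to 2 (valence 2) → 0 H
  atom 11: C, bond orders sum to 3 (valence 4) → 1 H
  atom 12: N, bond orders sum to 1 (valence 3) → 2 H
  atom 13: C, bond orders sum to 2 (valence 4) → 2 H
  atom 14: C, bond orders sum to 3 (valence 4) → 1 H
  atom 15: O, bond orders sum to 2 (valence 2) → 0 H
  atom 16: C, bond orders sum to 1 (valence 4) → 3 H
  atom 17: C, bond orders sum to 3 (valence 4) → 1 H
  atom 18: C, bond orders sum to 1 (valence 4) → 3 H
  atom 19: C, bond orders sum to 4 (valence 4) → 0 H
  atom 20: O, bond orders sum to 2 (valence 2) → 0 H
  atom 21: O, bond orders sum to 2 (valence 2) → 0 H
  atom 22: C, bond orders sum to 1 (valence 4) → 3 H
Total hydrogens: 32.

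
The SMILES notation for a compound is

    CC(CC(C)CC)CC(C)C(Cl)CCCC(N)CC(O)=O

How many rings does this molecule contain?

0

In SMILES, each pair of matching ring-closure digits denotes one ring-closing bond; the number of such bonds equals the number of independent rings.
Ring-closure bonds here: 0.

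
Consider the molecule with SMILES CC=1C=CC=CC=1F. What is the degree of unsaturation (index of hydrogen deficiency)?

Molecular formula: C7H7F.
DoU = (2C + 2 + N − H − X) / 2, where X is the halogen count and O/S are ignored.
    = (2·7 + 2 + 0 − 7 − 1) / 2 = 8 / 2 = 4.

4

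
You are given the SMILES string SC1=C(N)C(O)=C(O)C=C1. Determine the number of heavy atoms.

Every atom symbol written in the SMILES (organic subset) is one heavy atom; implicit H are not written.
Heavy atoms by element → C:6, N:1, O:2, S:1.
Total: 10.

10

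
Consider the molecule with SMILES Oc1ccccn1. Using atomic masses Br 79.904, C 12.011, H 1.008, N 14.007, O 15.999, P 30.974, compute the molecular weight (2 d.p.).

First, the molecular formula is C5H5NO (counting implicit H from valence).
  C: 5 × 12.011 = 60.055
  H: 5 × 1.008 = 5.040
  N: 1 × 14.007 = 14.007
  O: 1 × 15.999 = 15.999
Sum: 5×12.011 + 5×1.008 + 1×14.007 + 1×15.999 = 95.101 → 95.10 g/mol.

95.10 g/mol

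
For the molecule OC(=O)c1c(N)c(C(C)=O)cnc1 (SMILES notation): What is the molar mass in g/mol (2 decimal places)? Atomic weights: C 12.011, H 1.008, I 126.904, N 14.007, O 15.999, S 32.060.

180.16 g/mol

First, the molecular formula is C8H8N2O3 (counting implicit H from valence).
  C: 8 × 12.011 = 96.088
  H: 8 × 1.008 = 8.064
  N: 2 × 14.007 = 28.014
  O: 3 × 15.999 = 47.997
Sum: 8×12.011 + 8×1.008 + 2×14.007 + 3×15.999 = 180.163 → 180.16 g/mol.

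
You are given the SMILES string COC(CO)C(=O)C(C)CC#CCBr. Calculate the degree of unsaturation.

3

Molecular formula: C10H15BrO3.
DoU = (2C + 2 + N − H − X) / 2, where X is the halogen count and O/S are ignored.
    = (2·10 + 2 + 0 − 15 − 1) / 2 = 6 / 2 = 3.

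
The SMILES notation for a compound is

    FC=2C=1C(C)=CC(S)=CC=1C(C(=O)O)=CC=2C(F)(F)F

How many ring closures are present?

In SMILES, each pair of matching ring-closure digits denotes one ring-closing bond; the number of such bonds equals the number of independent rings.
Ring-closure bonds here: 2.

2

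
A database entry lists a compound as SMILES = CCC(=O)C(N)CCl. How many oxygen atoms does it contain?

1

Scan the SMILES for O atoms (remember two-letter symbols like Cl and Br are single atoms).
Oxygen count: 1.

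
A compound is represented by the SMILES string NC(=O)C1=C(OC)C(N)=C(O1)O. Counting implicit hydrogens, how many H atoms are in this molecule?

Walk through each heavy atom and fill implicit hydrogens from standard valence (C 4, N 3, O 2, S 2, halogen 1):
  atom 1: N, bond orders sum to 1 (valence 3) → 2 H
  atom 2: C, bond orders sum to 4 (valence 4) → 0 H
  atom 3: O, bond orders sum to 2 (valence 2) → 0 H
  atom 4: C, bond orders sum to 4 (valence 4) → 0 H
  atom 5: C, bond orders sum to 4 (valence 4) → 0 H
  atom 6: O, bond orders sum to 2 (valence 2) → 0 H
  atom 7: C, bond orders sum to 1 (valence 4) → 3 H
  atom 8: C, bond orders sum to 4 (valence 4) → 0 H
  atom 9: N, bond orders sum to 1 (valence 3) → 2 H
  atom 10: C, bond orders sum to 4 (valence 4) → 0 H
  atom 11: O, bond orders sum to 2 (valence 2) → 0 H
  atom 12: O, bond orders sum to 1 (valence 2) → 1 H
Total hydrogens: 8.

8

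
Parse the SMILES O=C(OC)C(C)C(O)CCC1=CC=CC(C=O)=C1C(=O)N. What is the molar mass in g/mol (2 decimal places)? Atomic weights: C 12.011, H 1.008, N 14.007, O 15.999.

293.32 g/mol

First, the molecular formula is C15H19NO5 (counting implicit H from valence).
  C: 15 × 12.011 = 180.165
  H: 19 × 1.008 = 19.152
  N: 1 × 14.007 = 14.007
  O: 5 × 15.999 = 79.995
Sum: 15×12.011 + 19×1.008 + 1×14.007 + 5×15.999 = 293.319 → 293.32 g/mol.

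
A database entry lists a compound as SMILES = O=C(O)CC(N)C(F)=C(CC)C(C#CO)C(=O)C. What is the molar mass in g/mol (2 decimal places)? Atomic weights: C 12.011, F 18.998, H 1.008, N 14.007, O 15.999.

First, the molecular formula is C12H16FNO4 (counting implicit H from valence).
  C: 12 × 12.011 = 144.132
  F: 1 × 18.998 = 18.998
  H: 16 × 1.008 = 16.128
  N: 1 × 14.007 = 14.007
  O: 4 × 15.999 = 63.996
Sum: 12×12.011 + 1×18.998 + 16×1.008 + 1×14.007 + 4×15.999 = 257.261 → 257.26 g/mol.

257.26 g/mol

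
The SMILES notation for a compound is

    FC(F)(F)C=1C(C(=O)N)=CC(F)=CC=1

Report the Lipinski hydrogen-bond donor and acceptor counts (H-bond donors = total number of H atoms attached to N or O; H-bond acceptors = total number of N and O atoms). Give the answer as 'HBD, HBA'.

2, 2

Donors: find every N or O and count the H atoms it carries.
  atom 8 (O): bond orders sum to 2 → 0 H
  atom 9 (N): bond orders sum to 1 → 2 H
Lipinski HBD = 2.
Acceptors: N atoms = 1, O atoms = 1 → HBA = 2.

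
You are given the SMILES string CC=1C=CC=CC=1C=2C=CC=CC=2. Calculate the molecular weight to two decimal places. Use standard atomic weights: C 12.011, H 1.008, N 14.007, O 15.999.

First, the molecular formula is C13H12 (counting implicit H from valence).
  C: 13 × 12.011 = 156.143
  H: 12 × 1.008 = 12.096
Sum: 13×12.011 + 12×1.008 = 168.239 → 168.24 g/mol.

168.24 g/mol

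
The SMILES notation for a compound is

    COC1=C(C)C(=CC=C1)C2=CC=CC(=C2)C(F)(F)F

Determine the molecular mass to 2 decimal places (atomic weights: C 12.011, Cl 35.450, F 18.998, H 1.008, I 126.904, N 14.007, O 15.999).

First, the molecular formula is C15H13F3O (counting implicit H from valence).
  C: 15 × 12.011 = 180.165
  F: 3 × 18.998 = 56.994
  H: 13 × 1.008 = 13.104
  O: 1 × 15.999 = 15.999
Sum: 15×12.011 + 3×18.998 + 13×1.008 + 1×15.999 = 266.262 → 266.26 g/mol.

266.26 g/mol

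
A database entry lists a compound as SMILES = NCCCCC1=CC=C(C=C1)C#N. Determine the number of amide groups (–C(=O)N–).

Scan the SMILES for the amide motif — none present.
Groups that are present: 1 nitrile, 1 primary amine.

0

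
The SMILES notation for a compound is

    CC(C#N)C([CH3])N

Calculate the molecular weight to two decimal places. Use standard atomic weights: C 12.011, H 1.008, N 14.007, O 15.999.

98.15 g/mol

First, the molecular formula is C5H10N2 (counting implicit H from valence).
  C: 5 × 12.011 = 60.055
  H: 10 × 1.008 = 10.080
  N: 2 × 14.007 = 28.014
Sum: 5×12.011 + 10×1.008 + 2×14.007 = 98.149 → 98.15 g/mol.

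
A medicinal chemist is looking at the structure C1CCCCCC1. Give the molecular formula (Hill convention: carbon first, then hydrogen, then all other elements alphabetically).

C7H14

Walk through each heavy atom and fill implicit hydrogens from standard valence (C 4, N 3, O 2, S 2, halogen 1):
  atom 1: C, bond orders sum to 2 (valence 4) → 2 H
  atom 2: C, bond orders sum to 2 (valence 4) → 2 H
  atom 3: C, bond orders sum to 2 (valence 4) → 2 H
  atom 4: C, bond orders sum to 2 (valence 4) → 2 H
  atom 5: C, bond orders sum to 2 (valence 4) → 2 H
  atom 6: C, bond orders sum to 2 (valence 4) → 2 H
  atom 7: C, bond orders sum to 2 (valence 4) → 2 H
Totals → C:7, H:14.
In Hill order: C7H14.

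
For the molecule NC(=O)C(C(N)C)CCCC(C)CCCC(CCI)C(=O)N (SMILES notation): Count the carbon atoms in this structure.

16

Count every carbon token in the SMILES (each C, including those in ring-closure positions and inside branches).
Carbon count: 16.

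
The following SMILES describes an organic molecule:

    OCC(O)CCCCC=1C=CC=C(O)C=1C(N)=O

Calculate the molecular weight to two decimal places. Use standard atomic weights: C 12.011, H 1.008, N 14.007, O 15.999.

253.30 g/mol

First, the molecular formula is C13H19NO4 (counting implicit H from valence).
  C: 13 × 12.011 = 156.143
  H: 19 × 1.008 = 19.152
  N: 1 × 14.007 = 14.007
  O: 4 × 15.999 = 63.996
Sum: 13×12.011 + 19×1.008 + 1×14.007 + 4×15.999 = 253.298 → 253.30 g/mol.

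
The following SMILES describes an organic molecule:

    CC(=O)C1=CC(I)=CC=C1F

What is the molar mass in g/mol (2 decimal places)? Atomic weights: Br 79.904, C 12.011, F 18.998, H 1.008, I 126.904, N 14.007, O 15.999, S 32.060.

First, the molecular formula is C8H6FIO (counting implicit H from valence).
  C: 8 × 12.011 = 96.088
  F: 1 × 18.998 = 18.998
  H: 6 × 1.008 = 6.048
  I: 1 × 126.904 = 126.904
  O: 1 × 15.999 = 15.999
Sum: 8×12.011 + 1×18.998 + 6×1.008 + 1×126.904 + 1×15.999 = 264.037 → 264.04 g/mol.

264.04 g/mol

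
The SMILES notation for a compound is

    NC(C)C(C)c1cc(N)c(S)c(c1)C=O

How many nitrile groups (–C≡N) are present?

Scan the SMILES for the nitrile motif — none present.
Groups that are present: 1 aldehyde, 2 primary amine, 1 thiol.

0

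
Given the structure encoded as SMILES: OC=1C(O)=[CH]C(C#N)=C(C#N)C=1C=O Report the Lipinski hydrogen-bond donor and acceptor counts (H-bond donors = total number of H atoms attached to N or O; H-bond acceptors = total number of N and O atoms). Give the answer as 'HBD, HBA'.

2, 5

Donors: find every N or O and count the H atoms it carries.
  atom 1 (O): bond orders sum to 1 → 1 H
  atom 4 (O): bond orders sum to 1 → 1 H
  atom 8 (N): bond orders sum to 3 → 0 H
  atom 11 (N): bond orders sum to 3 → 0 H
  atom 14 (O): bond orders sum to 2 → 0 H
Lipinski HBD = 2.
Acceptors: N atoms = 2, O atoms = 3 → HBA = 5.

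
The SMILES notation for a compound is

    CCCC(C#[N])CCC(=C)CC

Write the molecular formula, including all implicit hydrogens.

Walk through each heavy atom and fill implicit hydrogens from standard valence (C 4, N 3, O 2, S 2, halogen 1):
  atom 1: C, bond orders sum to 1 (valence 4) → 3 H
  atom 2: C, bond orders sum to 2 (valence 4) → 2 H
  atom 3: C, bond orders sum to 2 (valence 4) → 2 H
  atom 4: C, bond orders sum to 3 (valence 4) → 1 H
  atom 5: C, bond orders sum to 4 (valence 4) → 0 H
  atom 6: N with explicit H count 0
  atom 7: C, bond orders sum to 2 (valence 4) → 2 H
  atom 8: C, bond orders sum to 2 (valence 4) → 2 H
  atom 9: C, bond orders sum to 4 (valence 4) → 0 H
  atom 10: C, bond orders sum to 2 (valence 4) → 2 H
  atom 11: C, bond orders sum to 2 (valence 4) → 2 H
  atom 12: C, bond orders sum to 1 (valence 4) → 3 H
Totals → C:11, H:19, N:1.
In Hill order: C11H19N.

C11H19N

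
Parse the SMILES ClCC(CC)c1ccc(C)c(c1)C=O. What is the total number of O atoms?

1

Scan the SMILES for O atoms (remember two-letter symbols like Cl and Br are single atoms).
Oxygen count: 1.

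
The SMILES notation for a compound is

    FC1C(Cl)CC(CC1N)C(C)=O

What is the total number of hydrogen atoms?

13

Walk through each heavy atom and fill implicit hydrogens from standard valence (C 4, N 3, O 2, S 2, halogen 1):
  atom 1: F (halogen, monovalent) → 0 H
  atom 2: C, bond orders sum to 3 (valence 4) → 1 H
  atom 3: C, bond orders sum to 3 (valence 4) → 1 H
  atom 4: Cl (halogen, monovalent) → 0 H
  atom 5: C, bond orders sum to 2 (valence 4) → 2 H
  atom 6: C, bond orders sum to 3 (valence 4) → 1 H
  atom 7: C, bond orders sum to 2 (valence 4) → 2 H
  atom 8: C, bond orders sum to 3 (valence 4) → 1 H
  atom 9: N, bond orders sum to 1 (valence 3) → 2 H
  atom 10: C, bond orders sum to 4 (valence 4) → 0 H
  atom 11: C, bond orders sum to 1 (valence 4) → 3 H
  atom 12: O, bond orders sum to 2 (valence 2) → 0 H
Total hydrogens: 13.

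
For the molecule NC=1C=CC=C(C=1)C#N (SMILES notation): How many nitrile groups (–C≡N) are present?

The nitrile motif appears at heavy-atom position 8 in the SMILES.
Other groups present: 1 primary amine.
Nitrile count: 1.

1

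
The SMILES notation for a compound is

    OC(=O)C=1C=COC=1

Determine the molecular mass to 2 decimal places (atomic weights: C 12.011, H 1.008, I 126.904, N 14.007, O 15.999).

112.08 g/mol

First, the molecular formula is C5H4O3 (counting implicit H from valence).
  C: 5 × 12.011 = 60.055
  H: 4 × 1.008 = 4.032
  O: 3 × 15.999 = 47.997
Sum: 5×12.011 + 4×1.008 + 3×15.999 = 112.084 → 112.08 g/mol.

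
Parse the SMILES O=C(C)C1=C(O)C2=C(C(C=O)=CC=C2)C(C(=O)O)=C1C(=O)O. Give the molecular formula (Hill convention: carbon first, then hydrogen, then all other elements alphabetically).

C15H10O7

Walk through each heavy atom and fill implicit hydrogens from standard valence (C 4, N 3, O 2, S 2, halogen 1):
  atom 1: O, bond orders sum to 2 (valence 2) → 0 H
  atom 2: C, bond orders sum to 4 (valence 4) → 0 H
  atom 3: C, bond orders sum to 1 (valence 4) → 3 H
  atom 4: C, bond orders sum to 4 (valence 4) → 0 H
  atom 5: C, bond orders sum to 4 (valence 4) → 0 H
  atom 6: O, bond orders sum to 1 (valence 2) → 1 H
  atom 7: C, bond orders sum to 4 (valence 4) → 0 H
  atom 8: C, bond orders sum to 4 (valence 4) → 0 H
  atom 9: C, bond orders sum to 4 (valence 4) → 0 H
  atom 10: C, bond orders sum to 3 (valence 4) → 1 H
  atom 11: O, bond orders sum to 2 (valence 2) → 0 H
  atom 12: C, bond orders sum to 3 (valence 4) → 1 H
  atom 13: C, bond orders sum to 3 (valence 4) → 1 H
  atom 14: C, bond orders sum to 3 (valence 4) → 1 H
  atom 15: C, bond orders sum to 4 (valence 4) → 0 H
  atom 16: C, bond orders sum to 4 (valence 4) → 0 H
  atom 17: O, bond orders sum to 2 (valence 2) → 0 H
  atom 18: O, bond orders sum to 1 (valence 2) → 1 H
  atom 19: C, bond orders sum to 4 (valence 4) → 0 H
  atom 20: C, bond orders sum to 4 (valence 4) → 0 H
  atom 21: O, bond orders sum to 2 (valence 2) → 0 H
  atom 22: O, bond orders sum to 1 (valence 2) → 1 H
Totals → C:15, H:10, O:7.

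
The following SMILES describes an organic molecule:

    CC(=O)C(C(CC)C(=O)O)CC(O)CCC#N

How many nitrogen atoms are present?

Scan the SMILES for N atoms (remember two-letter symbols like Cl and Br are single atoms).
Nitrogen count: 1.

1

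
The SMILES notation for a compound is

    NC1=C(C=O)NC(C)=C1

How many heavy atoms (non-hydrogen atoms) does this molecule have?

9

Every atom symbol written in the SMILES (organic subset) is one heavy atom; implicit H are not written.
Heavy atoms by element → C:6, N:2, O:1.
Total: 9.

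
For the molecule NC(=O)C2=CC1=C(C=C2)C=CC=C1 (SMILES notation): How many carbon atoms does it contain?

11

Count every carbon token in the SMILES (each C, including those in ring-closure positions and inside branches).
Carbon count: 11.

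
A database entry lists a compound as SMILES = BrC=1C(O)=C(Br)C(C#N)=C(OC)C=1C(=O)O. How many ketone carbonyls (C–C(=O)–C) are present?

Scan the SMILES for the ketone motif — none present.
Groups that are present: 1 carboxylic acid, 1 ether, 1 hydroxyl, 1 nitrile.

0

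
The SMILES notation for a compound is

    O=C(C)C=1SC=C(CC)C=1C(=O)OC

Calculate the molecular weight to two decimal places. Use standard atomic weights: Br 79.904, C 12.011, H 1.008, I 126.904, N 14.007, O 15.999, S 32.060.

212.26 g/mol

First, the molecular formula is C10H12O3S (counting implicit H from valence).
  C: 10 × 12.011 = 120.110
  H: 12 × 1.008 = 12.096
  O: 3 × 15.999 = 47.997
  S: 1 × 32.060 = 32.060
Sum: 10×12.011 + 12×1.008 + 3×15.999 + 1×32.060 = 212.263 → 212.26 g/mol.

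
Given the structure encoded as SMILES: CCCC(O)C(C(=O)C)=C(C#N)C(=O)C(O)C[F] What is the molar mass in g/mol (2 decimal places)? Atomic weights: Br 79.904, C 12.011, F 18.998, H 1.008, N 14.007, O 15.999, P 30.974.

257.26 g/mol

First, the molecular formula is C12H16FNO4 (counting implicit H from valence).
  C: 12 × 12.011 = 144.132
  F: 1 × 18.998 = 18.998
  H: 16 × 1.008 = 16.128
  N: 1 × 14.007 = 14.007
  O: 4 × 15.999 = 63.996
Sum: 12×12.011 + 1×18.998 + 16×1.008 + 1×14.007 + 4×15.999 = 257.261 → 257.26 g/mol.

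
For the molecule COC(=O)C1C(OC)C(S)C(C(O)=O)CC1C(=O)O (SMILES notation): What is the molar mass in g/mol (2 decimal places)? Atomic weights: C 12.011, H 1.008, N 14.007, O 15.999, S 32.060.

First, the molecular formula is C11H16O7S (counting implicit H from valence).
  C: 11 × 12.011 = 132.121
  H: 16 × 1.008 = 16.128
  O: 7 × 15.999 = 111.993
  S: 1 × 32.060 = 32.060
Sum: 11×12.011 + 16×1.008 + 7×15.999 + 1×32.060 = 292.302 → 292.30 g/mol.

292.30 g/mol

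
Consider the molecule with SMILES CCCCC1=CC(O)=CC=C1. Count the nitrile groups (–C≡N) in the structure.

0

Scan the SMILES for the nitrile motif — none present.
Groups that are present: 1 hydroxyl.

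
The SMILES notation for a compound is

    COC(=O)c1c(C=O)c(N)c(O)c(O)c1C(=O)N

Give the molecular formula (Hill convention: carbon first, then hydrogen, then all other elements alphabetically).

C10H10N2O6

Walk through each heavy atom and fill implicit hydrogens from standard valence (C 4, N 3, O 2, S 2, halogen 1); for lowercase aromatic atoms, an aromatic c carries 1 H when it has two neighbours and 0 H with three, and aromatic n carries 0 H:
  atom 1: C, bond orders sum to 1 (valence 4) → 3 H
  atom 2: O, bond orders sum to 2 (valence 2) → 0 H
  atom 3: C, bond orders sum to 4 (valence 4) → 0 H
  atom 4: O, bond orders sum to 2 (valence 2) → 0 H
  atom 5: aromatic c, 3 neighbours → 0 H
  atom 6: aromatic c, 3 neighbours → 0 H
  atom 7: C, bond orders sum to 3 (valence 4) → 1 H
  atom 8: O, bond orders sum to 2 (valence 2) → 0 H
  atom 9: aromatic c, 3 neighbours → 0 H
  atom 10: N, bond orders sum to 1 (valence 3) → 2 H
  atom 11: aromatic c, 3 neighbours → 0 H
  atom 12: O, bond orders sum to 1 (valence 2) → 1 H
  atom 13: aromatic c, 3 neighbours → 0 H
  atom 14: O, bond orders sum to 1 (valence 2) → 1 H
  atom 15: aromatic c, 3 neighbours → 0 H
  atom 16: C, bond orders sum to 4 (valence 4) → 0 H
  atom 17: O, bond orders sum to 2 (valence 2) → 0 H
  atom 18: N, bond orders sum to 1 (valence 3) → 2 H
Totals → C:10, H:10, N:2, O:6.
In Hill order: C10H10N2O6.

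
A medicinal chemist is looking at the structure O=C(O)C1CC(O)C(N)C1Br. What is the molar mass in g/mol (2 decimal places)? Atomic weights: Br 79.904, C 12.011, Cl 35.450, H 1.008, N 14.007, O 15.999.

224.05 g/mol

First, the molecular formula is C6H10BrNO3 (counting implicit H from valence).
  Br: 1 × 79.904 = 79.904
  C: 6 × 12.011 = 72.066
  H: 10 × 1.008 = 10.080
  N: 1 × 14.007 = 14.007
  O: 3 × 15.999 = 47.997
Sum: 1×79.904 + 6×12.011 + 10×1.008 + 1×14.007 + 3×15.999 = 224.054 → 224.05 g/mol.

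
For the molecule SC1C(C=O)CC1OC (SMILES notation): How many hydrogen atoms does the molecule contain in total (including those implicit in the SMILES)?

Walk through each heavy atom and fill implicit hydrogens from standard valence (C 4, N 3, O 2, S 2, halogen 1):
  atom 1: S, bond orders sum to 1 (valence 2) → 1 H
  atom 2: C, bond orders sum to 3 (valence 4) → 1 H
  atom 3: C, bond orders sum to 3 (valence 4) → 1 H
  atom 4: C, bond orders sum to 3 (valence 4) → 1 H
  atom 5: O, bond orders sum to 2 (valence 2) → 0 H
  atom 6: C, bond orders sum to 2 (valence 4) → 2 H
  atom 7: C, bond orders sum to 3 (valence 4) → 1 H
  atom 8: O, bond orders sum to 2 (valence 2) → 0 H
  atom 9: C, bond orders sum to 1 (valence 4) → 3 H
Total hydrogens: 10.

10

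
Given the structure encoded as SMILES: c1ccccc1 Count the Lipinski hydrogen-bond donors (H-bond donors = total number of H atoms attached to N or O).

0

Donors: find every N or O and count the H atoms it carries.
  (no N or O atoms present)
Lipinski HBD = 0.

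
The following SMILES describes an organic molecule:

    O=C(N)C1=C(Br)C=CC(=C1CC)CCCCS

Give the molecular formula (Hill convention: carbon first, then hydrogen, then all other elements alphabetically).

Walk through each heavy atom and fill implicit hydrogens from standard valence (C 4, N 3, O 2, S 2, halogen 1):
  atom 1: O, bond orders sum to 2 (valence 2) → 0 H
  atom 2: C, bond orders sum to 4 (valence 4) → 0 H
  atom 3: N, bond orders sum to 1 (valence 3) → 2 H
  atom 4: C, bond orders sum to 4 (valence 4) → 0 H
  atom 5: C, bond orders sum to 4 (valence 4) → 0 H
  atom 6: Br (halogen, monovalent) → 0 H
  atom 7: C, bond orders sum to 3 (valence 4) → 1 H
  atom 8: C, bond orders sum to 3 (valence 4) → 1 H
  atom 9: C, bond orders sum to 4 (valence 4) → 0 H
  atom 10: C, bond orders sum to 4 (valence 4) → 0 H
  atom 11: C, bond orders sum to 2 (valence 4) → 2 H
  atom 12: C, bond orders sum to 1 (valence 4) → 3 H
  atom 13: C, bond orders sum to 2 (valence 4) → 2 H
  atom 14: C, bond orders sum to 2 (valence 4) → 2 H
  atom 15: C, bond orders sum to 2 (valence 4) → 2 H
  atom 16: C, bond orders sum to 2 (valence 4) → 2 H
  atom 17: S, bond orders sum to 1 (valence 2) → 1 H
Totals → C:13, H:18, Br:1, N:1, O:1, S:1.
In Hill order: C13H18BrNOS.

C13H18BrNOS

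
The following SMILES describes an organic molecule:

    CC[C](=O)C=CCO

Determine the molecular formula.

Walk through each heavy atom and fill implicit hydrogens from standard valence (C 4, N 3, O 2, S 2, halogen 1):
  atom 1: C, bond orders sum to 1 (valence 4) → 3 H
  atom 2: C, bond orders sum to 2 (valence 4) → 2 H
  atom 3: C with explicit H count 0
  atom 4: O, bond orders sum to 2 (valence 2) → 0 H
  atom 5: C, bond orders sum to 3 (valence 4) → 1 H
  atom 6: C, bond orders sum to 3 (valence 4) → 1 H
  atom 7: C, bond orders sum to 2 (valence 4) → 2 H
  atom 8: O, bond orders sum to 1 (valence 2) → 1 H
Totals → C:6, H:10, O:2.

C6H10O2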